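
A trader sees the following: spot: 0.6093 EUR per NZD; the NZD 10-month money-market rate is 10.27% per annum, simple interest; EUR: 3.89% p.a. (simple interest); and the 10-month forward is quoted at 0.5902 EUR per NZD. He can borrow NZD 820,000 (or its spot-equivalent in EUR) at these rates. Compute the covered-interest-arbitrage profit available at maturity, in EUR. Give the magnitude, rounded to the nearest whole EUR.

EUR 9,561

T = 10/12 years.
Route A — deposit NZD, sell forward: 820,000 × 1.08558333 × 0.5902 = EUR 525,383.25.
Route B — convert at spot, deposit EUR: 820,000 × 0.6093 × 1.03241667 = EUR 515,822.21.
The quoted forward overvalues NZD, so borrow EUR, buy NZD at spot, deposit the NZD at 10.27%, and sell the proceeds forward at 0.5902.
The gap between the two covered legs is EUR 9,561.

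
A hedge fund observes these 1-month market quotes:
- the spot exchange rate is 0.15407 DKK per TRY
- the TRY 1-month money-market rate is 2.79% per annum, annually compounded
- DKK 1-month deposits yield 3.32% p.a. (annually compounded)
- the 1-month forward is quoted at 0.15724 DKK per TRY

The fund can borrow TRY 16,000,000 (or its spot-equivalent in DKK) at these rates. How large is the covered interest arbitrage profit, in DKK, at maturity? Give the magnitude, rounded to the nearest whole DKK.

T = 1/12 years.
Keep in TRY, deliver into the forward: 16,000,000·1.002295788·0.15724 = DKK 2,521,615.84.
Swap to DKK now, deposit: 16,000,000·0.15407·1.002725439 = DKK 2,471,838.53.
The quoted forward overvalues TRY, so borrow DKK, buy TRY at spot, deposit the TRY at 2.79%, and sell the proceeds forward at 0.15724.
Arbitrage profit = |2,521,615.84 − 2,471,838.53| = DKK 49,777.

DKK 49,777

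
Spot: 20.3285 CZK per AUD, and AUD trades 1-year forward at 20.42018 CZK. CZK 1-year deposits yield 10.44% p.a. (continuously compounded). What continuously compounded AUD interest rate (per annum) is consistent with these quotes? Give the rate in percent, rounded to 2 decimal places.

T = 1 year.
CIP gives F = S · g_CZK/g_AUD, so g_CZK/g_AUD = 20.42018/20.3285 = 1.0045099.
CZK growth factor: e^(0.1044×1) = 1.1100444.
Hence g_AUD = 1.1050607.
r = ln(1.1050607)/1 = 0.099900 → 9.99%.

9.99%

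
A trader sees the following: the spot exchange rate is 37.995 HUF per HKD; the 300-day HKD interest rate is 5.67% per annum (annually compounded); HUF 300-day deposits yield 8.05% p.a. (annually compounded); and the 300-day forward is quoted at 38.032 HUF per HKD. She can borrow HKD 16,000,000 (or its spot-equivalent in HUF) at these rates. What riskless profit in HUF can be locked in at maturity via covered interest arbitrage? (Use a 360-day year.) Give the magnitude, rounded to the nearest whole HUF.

T = 300/360 years.
Invest the HKD and cover forward: 16,000,000 × 1.04703152058 × 38.032 = HUF 637,131,244.65.
Convert at spot and invest in HUF: 16,000,000 × 37.995 × 1.06664681938 = HUF 648,435,934.44.
The quoted forward undervalues HKD, so borrow HKD, convert to HUF at spot, deposit the HUF at 8.05%, and buy HKD forward at 38.032 to cover the loan.
Profit = 648,435,934.44 − 637,131,244.65 = HUF 11,304,690.

HUF 11,304,690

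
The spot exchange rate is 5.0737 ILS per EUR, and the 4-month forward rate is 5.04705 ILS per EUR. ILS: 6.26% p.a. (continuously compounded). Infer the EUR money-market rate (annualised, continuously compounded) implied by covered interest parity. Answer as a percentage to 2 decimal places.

7.84%

T = 4/12 years.
By CIP, F/S equals the ILS-to-EUR growth ratio: 5.04705/5.0737 = 0.9947474.
The ILS side grows by e^(0.0626×4/12) = 1.0210859.
So the EUR growth factor = 1.0264776.
Take logs: ln 1.0264776 / (4/12) = 0.078399, so 7.84%.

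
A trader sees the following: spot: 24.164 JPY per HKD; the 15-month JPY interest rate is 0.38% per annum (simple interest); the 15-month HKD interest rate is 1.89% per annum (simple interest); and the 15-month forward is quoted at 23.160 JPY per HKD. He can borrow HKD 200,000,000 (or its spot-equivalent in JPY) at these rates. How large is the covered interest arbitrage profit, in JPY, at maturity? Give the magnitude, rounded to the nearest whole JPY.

JPY 114,324,800

T = 15/12 years.
Invest the HKD and cover forward: 200,000,000 × 1.023625 × 23.160 = JPY 4,741,431,000.00.
Convert at spot and invest in JPY: 200,000,000 × 24.164 × 1.004750 = JPY 4,855,755,800.00.
The quoted forward undervalues HKD, so borrow HKD, convert to JPY at spot, deposit the JPY at 0.38%, and buy HKD forward at 23.160 to cover the loan.
The gap between the two covered legs is JPY 114,324,800.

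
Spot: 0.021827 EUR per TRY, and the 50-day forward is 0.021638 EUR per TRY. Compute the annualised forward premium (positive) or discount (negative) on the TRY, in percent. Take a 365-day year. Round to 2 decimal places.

T = 50/365 years.
Period premium: (0.021638 − 0.021827)/0.021827 = -0.0086590.
×(1/T) gives -6.32% p.a.

-6.32%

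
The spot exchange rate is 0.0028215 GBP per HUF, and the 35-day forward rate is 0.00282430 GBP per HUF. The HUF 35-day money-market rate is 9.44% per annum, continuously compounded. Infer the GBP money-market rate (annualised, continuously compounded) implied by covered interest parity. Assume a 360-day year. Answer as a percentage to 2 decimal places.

10.46%

T = 35/360 years.
By CIP, F/S equals the GBP-to-HUF growth ratio: 0.0028243/0.0028215 = 1.0009924.
The HUF side grows by e^(0.0944×35/360) = 1.009220.
Hence g_GBP = 1.0102215.
r = ln(1.0102215)/(35/360) = 0.104602 → 10.46%.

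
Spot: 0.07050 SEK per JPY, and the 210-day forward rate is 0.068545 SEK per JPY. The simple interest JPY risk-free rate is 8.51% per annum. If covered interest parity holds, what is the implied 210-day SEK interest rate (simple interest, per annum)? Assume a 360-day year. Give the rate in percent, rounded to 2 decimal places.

T = 210/360 years.
CIP gives F = S · g_SEK/g_JPY, so g_SEK/g_JPY = 0.068545/0.0705 = 0.9722695.
JPY growth factor: 1 + 0.0851×210/360 = 1.0496417.
That pins the SEK growth at 1.0205346.
(1.0205346 − 1)/T = 0.035202, i.e. 3.52%.

3.52%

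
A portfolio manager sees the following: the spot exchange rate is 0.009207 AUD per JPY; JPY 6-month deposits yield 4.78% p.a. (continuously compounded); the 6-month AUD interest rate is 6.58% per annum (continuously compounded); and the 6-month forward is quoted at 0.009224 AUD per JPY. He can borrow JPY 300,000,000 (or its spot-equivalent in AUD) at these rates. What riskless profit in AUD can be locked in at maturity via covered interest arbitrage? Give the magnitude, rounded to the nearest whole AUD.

AUD 20,352

T = 6/12 years.
Invest the JPY and cover forward: 300,000,000 × 1.024187894 × 0.009224 = AUD 2,834,132.74.
Convert at spot and invest in AUD: 300,000,000 × 0.009207 × 1.033447189 = AUD 2,854,484.48.
The quoted forward undervalues JPY, so borrow JPY, convert to AUD at spot, deposit the AUD at 6.58%, and buy JPY forward at 0.009224 to cover the loan.
Profit = 2,854,484.48 − 2,834,132.74 = AUD 20,352.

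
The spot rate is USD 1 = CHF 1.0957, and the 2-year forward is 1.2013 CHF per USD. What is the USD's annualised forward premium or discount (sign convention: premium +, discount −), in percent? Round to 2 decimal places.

+4.82%

T = 2 years.
USD trades forward at +9.63767% vs spot over the period.
Annualise by dividing by T: 0.0963767 / 2 = 0.048188 → 4.82%.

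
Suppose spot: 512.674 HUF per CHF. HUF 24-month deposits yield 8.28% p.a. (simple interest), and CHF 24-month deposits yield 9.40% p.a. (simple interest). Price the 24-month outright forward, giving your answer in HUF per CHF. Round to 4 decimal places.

503.0074

T = 2 years.
Growth of 1 HUF over T: 1 + 0.0828×2 = 1.165600.
CHF accumulates by 1 + 0.0940×2 = 1.188000.
So F = 512.674 × 1.165600 / 1.188000 = 503.007420 (HUF/CHF).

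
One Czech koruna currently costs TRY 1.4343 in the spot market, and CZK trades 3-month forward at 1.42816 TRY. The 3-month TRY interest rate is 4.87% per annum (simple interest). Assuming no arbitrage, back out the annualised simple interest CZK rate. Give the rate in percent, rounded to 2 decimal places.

6.61%

T = 3/12 years.
F/S = 1.42816/1.4343 = 0.9957192 = (growth of TRY) / (growth of CZK).
TRY growth factor: 1 + 0.0487×3/12 = 1.012175.
So the CZK growth factor = 1.0165265.
(1.0165265 − 1)/T = 0.066106, i.e. 6.61%.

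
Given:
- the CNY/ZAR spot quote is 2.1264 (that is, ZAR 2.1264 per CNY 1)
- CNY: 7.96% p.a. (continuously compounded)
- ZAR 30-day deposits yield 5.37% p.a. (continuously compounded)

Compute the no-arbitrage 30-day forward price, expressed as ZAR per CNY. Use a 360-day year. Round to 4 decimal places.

T = 30/360 years.
ZAR growth factor: e^(0.0537×30/360) = 1.004485.
CNY accumulates by e^(0.0796×30/360) = 1.0066554.
CIP: F = S · (grow ZAR)/(grow CNY) = 2.1264 × 1.004485/1.0066554 = 2.121815 ZAR per CNY.

2.1218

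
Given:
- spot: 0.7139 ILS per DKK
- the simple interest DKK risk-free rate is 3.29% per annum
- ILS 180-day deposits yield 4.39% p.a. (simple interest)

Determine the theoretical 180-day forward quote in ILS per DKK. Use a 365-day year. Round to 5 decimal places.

T = 180/365 years.
ILS growth factor: 1 + 0.0439×180/365 = 1.0216493.
Growth of 1 DKK over T: 1 + 0.0329×180/365 = 1.0162247.
Forward (ILS per DKK) = 0.7139 × 1.0216493 / 1.0162247 = 0.7177108.

0.71771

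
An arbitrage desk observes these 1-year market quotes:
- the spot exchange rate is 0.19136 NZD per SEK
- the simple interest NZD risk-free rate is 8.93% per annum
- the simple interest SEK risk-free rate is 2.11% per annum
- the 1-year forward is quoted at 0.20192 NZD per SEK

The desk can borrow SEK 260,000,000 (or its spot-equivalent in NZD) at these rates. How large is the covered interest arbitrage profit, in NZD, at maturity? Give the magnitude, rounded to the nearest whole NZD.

T = 1 year.
Keep in SEK, deliver into the forward: 260,000,000·1.021100·0.20192 = NZD 53,606,933.12.
Swap to NZD now, deposit: 260,000,000·0.19136·1.089300 = NZD 54,196,596.48.
The quoted forward undervalues SEK, so borrow SEK, convert to NZD at spot, deposit the NZD at 8.93%, and buy SEK forward at 0.20192 to cover the loan.
Arbitrage profit = |53,606,933.12 − 54,196,596.48| = NZD 589,663.

NZD 589,663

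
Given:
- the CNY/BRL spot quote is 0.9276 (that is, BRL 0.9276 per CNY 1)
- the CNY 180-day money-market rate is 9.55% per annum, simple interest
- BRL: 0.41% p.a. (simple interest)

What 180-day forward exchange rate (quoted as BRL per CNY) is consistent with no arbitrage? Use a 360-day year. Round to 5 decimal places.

T = 180/360 years.
Growth of 1 BRL over T: 1 + 0.0041×180/360 = 1.002050.
CNY growth factor: 1 + 0.0955×180/360 = 1.047750.
CIP: F = S · (grow BRL)/(grow CNY) = 0.9276 × 1.002050/1.047750 = 0.8871406 BRL per CNY.

0.88714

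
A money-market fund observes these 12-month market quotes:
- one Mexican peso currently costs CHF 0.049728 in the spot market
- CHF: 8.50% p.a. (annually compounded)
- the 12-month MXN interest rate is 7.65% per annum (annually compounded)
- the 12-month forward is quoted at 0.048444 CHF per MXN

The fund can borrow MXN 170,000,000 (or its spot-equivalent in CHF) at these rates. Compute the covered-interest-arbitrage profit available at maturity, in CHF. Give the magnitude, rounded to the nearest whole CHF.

CHF 306,835

T = 1 year.
Keep in MXN, deliver into the forward: 170,000,000·1.076500·0.048444 = CHF 8,865,494.22.
Swap to CHF now, deposit: 170,000,000·0.049728·1.085000 = CHF 9,172,329.60.
The quoted forward undervalues MXN, so borrow MXN, convert to CHF at spot, deposit the CHF at 8.50%, and buy MXN forward at 0.048444 to cover the loan.
Arbitrage profit = |8,865,494.22 − 9,172,329.60| = CHF 306,835.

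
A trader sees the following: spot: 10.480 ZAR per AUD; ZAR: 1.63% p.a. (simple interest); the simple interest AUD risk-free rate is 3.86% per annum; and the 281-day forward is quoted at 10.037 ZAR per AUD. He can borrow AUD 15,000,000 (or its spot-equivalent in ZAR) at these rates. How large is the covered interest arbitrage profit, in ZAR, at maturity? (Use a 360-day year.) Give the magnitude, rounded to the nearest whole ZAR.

T = 281/360 years.
Keep in AUD, deliver into the forward: 15,000,000·1.03012944444·10.037 = ZAR 155,091,138.51.
Swap to ZAR now, deposit: 15,000,000·10.480·1.01272305556 = ZAR 159,200,064.33.
The quoted forward undervalues AUD, so borrow AUD, convert to ZAR at spot, deposit the ZAR at 1.63%, and buy AUD forward at 10.037 to cover the loan.
The gap between the two covered legs is ZAR 4,108,926.

ZAR 4,108,926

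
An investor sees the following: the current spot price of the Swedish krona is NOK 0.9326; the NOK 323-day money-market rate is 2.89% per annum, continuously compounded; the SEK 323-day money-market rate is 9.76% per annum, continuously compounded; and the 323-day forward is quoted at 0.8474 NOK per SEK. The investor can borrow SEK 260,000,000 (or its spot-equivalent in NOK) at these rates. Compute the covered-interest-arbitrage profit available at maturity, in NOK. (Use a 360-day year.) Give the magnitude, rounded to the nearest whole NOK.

T = 323/360 years.
Keep in SEK, deliver into the forward: 260,000,000·1.09151745528·0.8474 = NOK 240,487,491.82.
Swap to NOK now, deposit: 260,000,000·0.9326·1.02626882205 = NOK 248,845,558.90.
The quoted forward undervalues SEK, so borrow SEK, convert to NOK at spot, deposit the NOK at 2.89%, and buy SEK forward at 0.8474 to cover the loan.
Arbitrage profit = |240,487,491.82 − 248,845,558.90| = NOK 8,358,067.

NOK 8,358,067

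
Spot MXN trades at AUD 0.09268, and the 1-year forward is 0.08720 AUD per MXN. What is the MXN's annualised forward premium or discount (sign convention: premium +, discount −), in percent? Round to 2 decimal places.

-5.91%

T = 1 year.
(F − S)/S = (0.08720 − 0.09268)/0.09268 = -0.0591282.
Annualise by dividing by T: -0.0591282 / 1 = -0.059128 → -5.91%.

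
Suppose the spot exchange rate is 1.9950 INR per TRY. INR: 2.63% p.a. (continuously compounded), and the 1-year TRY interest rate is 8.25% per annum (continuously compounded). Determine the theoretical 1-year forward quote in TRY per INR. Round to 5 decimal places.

T = 1 year.
Growth of 1 INR over T: e^(0.0263×1) = 1.0266489.
TRY accumulates by e^(0.0825×1) = 1.0859987.
Forward (INR per TRY) = 1.995 × 1.0266489 / 1.0859987 = 1.885973.
Quoted the other way: 1/1.885973 = 0.53023 TRY per INR.

0.53023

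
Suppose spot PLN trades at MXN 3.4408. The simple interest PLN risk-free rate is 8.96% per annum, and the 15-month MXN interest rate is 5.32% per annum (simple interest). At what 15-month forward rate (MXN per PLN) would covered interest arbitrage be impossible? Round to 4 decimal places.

3.3000

T = 15/12 years.
MXN accumulates by 1 + 0.0532×15/12 = 1.066500.
PLN growth factor: 1 + 0.0896×15/12 = 1.112000.
CIP: F = S · (grow MXN)/(grow PLN) = 3.4408 × 1.066500/1.112000 = 3.300012 MXN per PLN.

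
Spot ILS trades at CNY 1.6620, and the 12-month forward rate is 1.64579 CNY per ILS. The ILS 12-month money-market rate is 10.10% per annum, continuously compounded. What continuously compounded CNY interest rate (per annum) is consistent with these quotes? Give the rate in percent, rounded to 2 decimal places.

T = 1 year.
F/S = 1.64579/1.662 = 0.9902467 = (growth of CNY) / (growth of ILS).
ILS growth factor: e^(0.1010×1) = 1.1062766.
Hence g_CNY = 1.0954868.
r = ln(1.0954868)/1 = 0.091199 → 9.12%.

9.12%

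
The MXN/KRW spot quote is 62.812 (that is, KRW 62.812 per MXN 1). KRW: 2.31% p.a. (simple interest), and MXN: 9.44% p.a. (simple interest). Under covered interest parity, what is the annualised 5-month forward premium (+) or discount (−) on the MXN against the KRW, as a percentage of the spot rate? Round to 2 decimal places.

T = 5/12 years.
F = S · g_KRW/g_MXN = 62.812 × 1.009625/1.0393333 = 61.016582.
Annualised premium = (F − S)/S × (1/T) = (61.016582 − 62.812)/62.812 ÷ (5/12) = -6.86%.

-6.86%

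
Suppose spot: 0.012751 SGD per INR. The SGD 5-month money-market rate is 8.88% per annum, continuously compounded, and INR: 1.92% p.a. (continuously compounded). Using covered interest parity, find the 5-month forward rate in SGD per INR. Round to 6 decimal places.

T = 5/12 years.
SGD growth factor: e^(0.0888×5/12) = 1.037693.
INR accumulates by e^(0.0192×5/12) = 1.0080321.
So F = 0.012751 × 1.037693 / 1.0080321 = 0.01312619 (SGD/INR).

0.013126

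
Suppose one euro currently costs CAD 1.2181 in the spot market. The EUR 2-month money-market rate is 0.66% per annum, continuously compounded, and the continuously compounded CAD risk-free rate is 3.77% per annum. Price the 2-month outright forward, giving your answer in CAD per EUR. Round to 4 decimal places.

T = 2/12 years.
Growth of 1 CAD over T: e^(0.0377×2/12) = 1.0063031.
EUR accumulates by e^(0.0066×2/12) = 1.0011006.
Forward (CAD per EUR) = 1.2181 × 1.0063031 / 1.0011006 = 1.224430.

1.2244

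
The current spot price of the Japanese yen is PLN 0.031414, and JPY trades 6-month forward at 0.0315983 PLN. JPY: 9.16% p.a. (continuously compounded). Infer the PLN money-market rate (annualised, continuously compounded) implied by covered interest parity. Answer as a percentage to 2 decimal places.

10.33%

T = 6/12 years.
By CIP, F/S equals the PLN-to-JPY growth ratio: 0.0315983/0.031414 = 1.0058668.
The JPY side grows by e^(0.0916×6/12) = 1.046865.
Hence g_PLN = 1.0530067.
r = ln(1.0530067)/(6/12) = 0.103299 → 10.33%.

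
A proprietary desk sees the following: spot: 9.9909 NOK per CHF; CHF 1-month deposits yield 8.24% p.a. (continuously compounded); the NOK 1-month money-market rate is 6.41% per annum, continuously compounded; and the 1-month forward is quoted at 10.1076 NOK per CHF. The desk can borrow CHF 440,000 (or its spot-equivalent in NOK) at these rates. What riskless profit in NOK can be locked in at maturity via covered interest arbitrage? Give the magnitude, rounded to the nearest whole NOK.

NOK 58,447

T = 1/12 years.
Invest the CHF and cover forward: 440,000 × 1.006890296 × 10.1076 = NOK 4,477,987.52.
Convert at spot and invest in NOK: 440,000 × 9.9909 × 1.005355959 = NOK 4,419,540.77.
The quoted forward overvalues CHF, so borrow NOK, buy CHF at spot, deposit the CHF at 8.24%, and sell the proceeds forward at 10.1076.
Arbitrage profit = |4,477,987.52 − 4,419,540.77| = NOK 58,447.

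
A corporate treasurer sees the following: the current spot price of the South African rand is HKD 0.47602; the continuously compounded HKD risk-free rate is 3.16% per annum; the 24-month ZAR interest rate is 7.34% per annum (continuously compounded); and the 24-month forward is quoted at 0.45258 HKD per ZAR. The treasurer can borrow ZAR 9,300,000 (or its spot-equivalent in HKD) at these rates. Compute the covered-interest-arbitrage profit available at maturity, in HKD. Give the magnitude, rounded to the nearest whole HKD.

HKD 158,728

T = 2 years.
Keep in ZAR, deliver into the forward: 9,300,000·1.158122315·0.45258 = HKD 4,874,529.88.
Swap to HKD now, deposit: 9,300,000·0.47602·1.065239866 = HKD 4,715,801.97.
The quoted forward overvalues ZAR, so borrow HKD, buy ZAR at spot, deposit the ZAR at 7.34%, and sell the proceeds forward at 0.45258.
Profit = 4,874,529.88 − 4,715,801.97 = HKD 158,728.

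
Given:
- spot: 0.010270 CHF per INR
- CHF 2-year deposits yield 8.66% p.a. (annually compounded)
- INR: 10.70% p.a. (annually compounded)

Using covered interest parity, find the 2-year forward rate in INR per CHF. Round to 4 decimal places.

T = 2 years.
Growth of 1 CHF over T: (1 + 0.0866)^2 = 1.18069956.
Growth of 1 INR over T: (1 + 0.1070)^2 = 1.225449.
So F = 0.01027 × 1.18069956 / 1.225449 = 0.00989497277 (CHF/INR).
Quoted the other way: 1/0.00989497277 = 101.0614 INR per CHF.

101.0614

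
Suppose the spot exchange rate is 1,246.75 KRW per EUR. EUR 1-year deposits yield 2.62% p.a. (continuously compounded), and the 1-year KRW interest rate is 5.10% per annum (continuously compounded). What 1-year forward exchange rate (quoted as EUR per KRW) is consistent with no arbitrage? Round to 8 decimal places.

T = 1 year.
KRW growth factor: e^(0.0510×1) = 1.0523229.
Growth of 1 EUR over T: e^(0.0262×1) = 1.0265462.
CIP: F = S · (grow KRW)/(grow EUR) = 1246.75 × 1.0523229/1.0265462 = 1278.056 KRW per EUR.
Invert for EUR per KRW: 1 / 1278.056 = 0.00078244.

0.00078244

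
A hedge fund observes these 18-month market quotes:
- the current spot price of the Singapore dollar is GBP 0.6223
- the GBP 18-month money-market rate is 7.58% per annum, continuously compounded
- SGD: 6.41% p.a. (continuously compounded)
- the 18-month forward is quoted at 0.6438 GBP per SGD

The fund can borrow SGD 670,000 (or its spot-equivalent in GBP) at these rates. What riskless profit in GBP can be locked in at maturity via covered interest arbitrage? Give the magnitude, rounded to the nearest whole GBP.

GBP 7,732

T = 18/12 years.
Route A — deposit SGD, sell forward: 670,000 × 1.10092419 × 0.6438 = GBP 474,879.25.
Route B — convert at spot, deposit GBP: 670,000 × 0.6223 × 1.12041595 = GBP 467,147.35.
The quoted forward overvalues SGD, so borrow GBP, buy SGD at spot, deposit the SGD at 6.41%, and sell the proceeds forward at 0.6438.
The gap between the two covered legs is GBP 7,732.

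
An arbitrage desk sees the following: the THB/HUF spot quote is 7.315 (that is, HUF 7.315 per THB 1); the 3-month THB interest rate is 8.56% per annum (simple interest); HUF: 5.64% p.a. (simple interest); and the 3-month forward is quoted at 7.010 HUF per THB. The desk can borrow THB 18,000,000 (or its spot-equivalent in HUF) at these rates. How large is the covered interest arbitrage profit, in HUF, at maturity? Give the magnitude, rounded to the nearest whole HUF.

HUF 4,646,295

T = 3/12 years.
Invest the THB and cover forward: 18,000,000 × 1.021400 × 7.010 = HUF 128,880,252.00.
Convert at spot and invest in HUF: 18,000,000 × 7.315 × 1.014100 = HUF 133,526,547.00.
The quoted forward undervalues THB, so borrow THB, convert to HUF at spot, deposit the HUF at 5.64%, and buy THB forward at 7.010 to cover the loan.
The gap between the two covered legs is HUF 4,646,295.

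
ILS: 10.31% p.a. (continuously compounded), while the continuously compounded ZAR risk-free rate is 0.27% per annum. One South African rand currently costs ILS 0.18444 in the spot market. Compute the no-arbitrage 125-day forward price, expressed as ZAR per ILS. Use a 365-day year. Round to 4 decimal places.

5.2386

T = 125/365 years.
Growth of 1 ILS over T: e^(0.1031×125/365) = 1.035939.
Growth of 1 ZAR over T: e^(0.0027×125/365) = 1.0009251.
So F = 0.18444 × 1.035939 / 1.0009251 = 0.1908920 (ILS/ZAR).
Invert for ZAR per ILS: 1 / 0.1908920 = 5.2386.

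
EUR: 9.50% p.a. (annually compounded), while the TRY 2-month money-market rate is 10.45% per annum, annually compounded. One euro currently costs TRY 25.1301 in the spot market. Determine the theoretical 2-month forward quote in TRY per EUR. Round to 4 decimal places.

25.1663

T = 2/12 years.
Growth of 1 TRY over T: (1 + 0.1045)^(2/12) = 1.01670343.
Growth of 1 EUR over T: (1 + 0.0950)^(2/12) = 1.0152407.
So F = 25.1301 × 1.01670343 / 1.0152407 = 25.166307 (TRY/EUR).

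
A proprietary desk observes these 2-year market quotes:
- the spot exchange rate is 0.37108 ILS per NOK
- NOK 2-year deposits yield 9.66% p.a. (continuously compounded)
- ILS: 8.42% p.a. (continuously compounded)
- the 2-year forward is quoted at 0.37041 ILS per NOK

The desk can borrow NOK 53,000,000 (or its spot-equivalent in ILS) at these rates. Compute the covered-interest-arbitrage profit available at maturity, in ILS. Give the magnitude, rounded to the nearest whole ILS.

ILS 541,344

T = 2 years.
Keep in NOK, deliver into the forward: 53,000,000·1.2131253943·0.37041 = ILS 23,815,750.20.
Swap to ILS now, deposit: 53,000,000·0.37108·1.1834098799 = ILS 23,274,406.13.
The quoted forward overvalues NOK, so borrow ILS, buy NOK at spot, deposit the NOK at 9.66%, and sell the proceeds forward at 0.37041.
Arbitrage profit = |23,815,750.20 − 23,274,406.13| = ILS 541,344.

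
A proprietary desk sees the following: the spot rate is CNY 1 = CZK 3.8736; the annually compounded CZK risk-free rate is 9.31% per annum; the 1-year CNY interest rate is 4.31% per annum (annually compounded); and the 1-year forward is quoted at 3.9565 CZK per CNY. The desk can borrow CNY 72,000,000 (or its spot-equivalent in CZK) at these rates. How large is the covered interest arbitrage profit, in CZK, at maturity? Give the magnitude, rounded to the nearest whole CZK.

T = 1 year.
Keep in CNY, deliver into the forward: 72,000,000·1.043100·3.9565 = CZK 297,145,810.80.
Swap to CZK now, deposit: 72,000,000·3.8736·1.093100 = CZK 304,864,715.52.
The quoted forward undervalues CNY, so borrow CNY, convert to CZK at spot, deposit the CZK at 9.31%, and buy CNY forward at 3.9565 to cover the loan.
Profit = 304,864,715.52 − 297,145,810.80 = CZK 7,718,905.

CZK 7,718,905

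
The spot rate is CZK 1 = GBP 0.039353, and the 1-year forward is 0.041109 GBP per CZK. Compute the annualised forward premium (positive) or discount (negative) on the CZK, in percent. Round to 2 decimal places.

+4.46%

T = 1 year.
CZK trades forward at +4.46218% vs spot over the period.
Annualise by dividing by T: 0.0446218 / 1 = 0.044622 → 4.46%.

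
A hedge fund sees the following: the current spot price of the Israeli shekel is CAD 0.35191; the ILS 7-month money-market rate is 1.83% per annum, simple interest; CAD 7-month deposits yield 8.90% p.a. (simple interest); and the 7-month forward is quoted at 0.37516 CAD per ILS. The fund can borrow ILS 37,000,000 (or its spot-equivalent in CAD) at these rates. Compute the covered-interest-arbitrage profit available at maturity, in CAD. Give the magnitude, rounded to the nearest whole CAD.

T = 7/12 years.
Route A — deposit ILS, sell forward: 37,000,000 × 1.010675 × 0.37516 = CAD 14,029,098.82.
Route B — convert at spot, deposit CAD: 37,000,000 × 0.35191 × 1.0519166667 = CAD 13,696,659.78.
The quoted forward overvalues ILS, so borrow CAD, buy ILS at spot, deposit the ILS at 1.83%, and sell the proceeds forward at 0.37516.
Arbitrage profit = |14,029,098.82 − 13,696,659.78| = CAD 332,439.

CAD 332,439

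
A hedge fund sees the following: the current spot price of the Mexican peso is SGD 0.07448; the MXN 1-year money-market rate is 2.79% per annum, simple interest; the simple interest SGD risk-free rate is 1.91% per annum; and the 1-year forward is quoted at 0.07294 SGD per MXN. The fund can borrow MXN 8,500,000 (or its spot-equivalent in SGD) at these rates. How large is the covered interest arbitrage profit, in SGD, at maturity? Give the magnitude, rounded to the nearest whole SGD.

T = 1 year.
Invest the MXN and cover forward: 8,500,000 × 1.027900 × 0.07294 = SGD 637,287.72.
Convert at spot and invest in SGD: 8,500,000 × 0.07448 × 1.019100 = SGD 645,171.83.
The quoted forward undervalues MXN, so borrow MXN, convert to SGD at spot, deposit the SGD at 1.91%, and buy MXN forward at 0.07294 to cover the loan.
Profit = 645,171.83 − 637,287.72 = SGD 7,884.

SGD 7,884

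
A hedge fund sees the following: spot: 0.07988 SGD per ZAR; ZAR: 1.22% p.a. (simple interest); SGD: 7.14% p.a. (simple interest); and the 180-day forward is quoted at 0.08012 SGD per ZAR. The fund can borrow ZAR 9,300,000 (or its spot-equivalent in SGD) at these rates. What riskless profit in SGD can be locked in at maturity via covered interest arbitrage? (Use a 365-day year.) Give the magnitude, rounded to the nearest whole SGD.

T = 180/365 years.
Route A — deposit ZAR, sell forward: 9,300,000 × 1.00601644 × 0.08012 = SGD 749,598.95.
Route B — convert at spot, deposit SGD: 9,300,000 × 0.07988 × 1.03521096 = SGD 769,041.66.
The quoted forward undervalues ZAR, so borrow ZAR, convert to SGD at spot, deposit the SGD at 7.14%, and buy ZAR forward at 0.08012 to cover the loan.
Arbitrage profit = |749,598.95 − 769,041.66| = SGD 19,443.

SGD 19,443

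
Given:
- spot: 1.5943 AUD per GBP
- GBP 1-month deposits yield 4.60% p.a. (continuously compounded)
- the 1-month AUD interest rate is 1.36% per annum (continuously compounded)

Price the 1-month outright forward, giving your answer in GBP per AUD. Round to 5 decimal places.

T = 1/12 years.
Growth of 1 AUD over T: e^(0.0136×1/12) = 1.001134.
Growth of 1 GBP over T: e^(0.0460×1/12) = 1.0038407.
So F = 1.5943 × 1.001134 / 1.0038407 = 1.590001 (AUD/GBP).
Quoted the other way: 1/1.590001 = 0.62893 GBP per AUD.

0.62893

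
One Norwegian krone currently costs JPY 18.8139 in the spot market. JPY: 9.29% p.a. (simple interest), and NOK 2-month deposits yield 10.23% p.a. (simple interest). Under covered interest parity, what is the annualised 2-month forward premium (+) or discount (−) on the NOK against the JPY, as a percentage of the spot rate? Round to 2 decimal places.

-0.92%

T = 2/12 years.
No-arbitrage forward: 18.8139 × 1.0154833 / 1.017050 = 18.7849184 JPY/NOK.
(F − S)/S ÷ T = (18.7849184 − 18.8139)/18.8139/(2/12) = -0.009243 → -0.92%.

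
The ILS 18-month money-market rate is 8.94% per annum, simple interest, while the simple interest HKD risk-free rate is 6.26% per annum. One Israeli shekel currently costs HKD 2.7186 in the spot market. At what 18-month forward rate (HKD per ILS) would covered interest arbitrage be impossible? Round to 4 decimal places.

2.6222

T = 18/12 years.
Growth of 1 HKD over T: 1 + 0.0626×18/12 = 1.093900.
Growth of 1 ILS over T: 1 + 0.0894×18/12 = 1.134100.
CIP: F = S · (grow HKD)/(grow ILS) = 2.7186 × 1.093900/1.134100 = 2.622235 HKD per ILS.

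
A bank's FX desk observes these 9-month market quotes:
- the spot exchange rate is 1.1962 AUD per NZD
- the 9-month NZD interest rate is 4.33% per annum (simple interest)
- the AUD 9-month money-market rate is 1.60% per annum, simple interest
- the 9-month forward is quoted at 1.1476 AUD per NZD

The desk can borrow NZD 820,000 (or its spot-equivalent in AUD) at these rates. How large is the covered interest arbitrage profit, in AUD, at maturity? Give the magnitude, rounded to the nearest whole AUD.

AUD 21,063

T = 9/12 years.
Keep in NZD, deliver into the forward: 820,000·1.032475·1.1476 = AUD 971,592.01.
Swap to AUD now, deposit: 820,000·1.1962·1.012000 = AUD 992,654.61.
The quoted forward undervalues NZD, so borrow NZD, convert to AUD at spot, deposit the AUD at 1.60%, and buy NZD forward at 1.1476 to cover the loan.
Arbitrage profit = |971,592.01 − 992,654.61| = AUD 21,063.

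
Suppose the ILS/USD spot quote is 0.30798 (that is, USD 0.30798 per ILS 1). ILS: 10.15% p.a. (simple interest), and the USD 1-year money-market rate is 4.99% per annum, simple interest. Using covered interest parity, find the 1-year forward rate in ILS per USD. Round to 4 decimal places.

3.4065

T = 1 year.
USD growth factor: 1 + 0.0499×1 = 1.049900.
ILS accumulates by 1 + 0.1015×1 = 1.101500.
So F = 0.30798 × 1.049900 / 1.101500 = 0.2935526 (USD/ILS).
Invert for ILS per USD: 1 / 0.2935526 = 3.4065.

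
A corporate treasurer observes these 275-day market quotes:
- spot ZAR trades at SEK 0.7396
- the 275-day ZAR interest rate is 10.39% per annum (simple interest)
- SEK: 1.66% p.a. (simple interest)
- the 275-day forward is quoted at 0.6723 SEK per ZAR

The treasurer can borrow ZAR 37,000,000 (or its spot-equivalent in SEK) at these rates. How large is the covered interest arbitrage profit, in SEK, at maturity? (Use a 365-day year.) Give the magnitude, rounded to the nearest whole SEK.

T = 275/365 years.
Keep in ZAR, deliver into the forward: 37,000,000·1.0782808219·0.6723 = SEK 26,822,343.27.
Swap to SEK now, deposit: 37,000,000·0.7396·1.0125068493 = SEK 27,707,452.43.
The quoted forward undervalues ZAR, so borrow ZAR, convert to SEK at spot, deposit the SEK at 1.66%, and buy ZAR forward at 0.6723 to cover the loan.
The gap between the two covered legs is SEK 885,109.

SEK 885,109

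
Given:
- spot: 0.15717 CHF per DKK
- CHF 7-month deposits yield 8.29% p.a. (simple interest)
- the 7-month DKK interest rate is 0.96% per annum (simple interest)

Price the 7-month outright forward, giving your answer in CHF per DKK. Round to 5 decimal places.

T = 7/12 years.
CHF accumulates by 1 + 0.0829×7/12 = 1.0483583.
DKK growth factor: 1 + 0.0096×7/12 = 1.005600.
Forward (CHF per DKK) = 0.15717 × 1.0483583 / 1.005600 = 0.1638529.

0.16385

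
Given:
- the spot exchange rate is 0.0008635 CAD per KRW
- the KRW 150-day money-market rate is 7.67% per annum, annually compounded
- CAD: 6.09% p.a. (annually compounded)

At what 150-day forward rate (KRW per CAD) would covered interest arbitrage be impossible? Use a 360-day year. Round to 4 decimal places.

1165.2330

T = 150/360 years.
Growth of 1 CAD over T: (1 + 0.0609)^(150/360) = 1.0249382175.
KRW accumulates by (1 + 0.0767)^(150/360) = 1.0312709806.
CIP: F = S · (grow CAD)/(grow KRW) = 0.0008635 × 1.0249382175/1.0312709806 = 0.0008581974742 CAD per KRW.
Invert for KRW per CAD: 1 / 0.0008581974742 = 1165.2330.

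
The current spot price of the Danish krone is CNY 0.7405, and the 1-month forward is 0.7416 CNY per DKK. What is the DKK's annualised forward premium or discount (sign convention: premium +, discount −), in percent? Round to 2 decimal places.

+1.78%

T = 1/12 years.
(F − S)/S = (0.7416 − 0.7405)/0.7405 = 0.0014855.
×(1/T) gives 1.78% p.a.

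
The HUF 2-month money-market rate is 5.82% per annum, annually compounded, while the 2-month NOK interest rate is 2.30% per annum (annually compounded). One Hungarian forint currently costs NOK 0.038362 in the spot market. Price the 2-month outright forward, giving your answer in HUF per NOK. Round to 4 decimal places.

26.2149

T = 2/12 years.
NOK growth factor: (1 + 0.0230)^(2/12) = 1.00379711.
HUF growth factor: (1 + 0.0582)^(2/12) = 1.00947281.
CIP: F = S · (grow NOK)/(grow HUF) = 0.038362 × 1.00379711/1.00947281 = 0.038146312 NOK per HUF.
Quoted the other way: 1/0.038146312 = 26.2149 HUF per NOK.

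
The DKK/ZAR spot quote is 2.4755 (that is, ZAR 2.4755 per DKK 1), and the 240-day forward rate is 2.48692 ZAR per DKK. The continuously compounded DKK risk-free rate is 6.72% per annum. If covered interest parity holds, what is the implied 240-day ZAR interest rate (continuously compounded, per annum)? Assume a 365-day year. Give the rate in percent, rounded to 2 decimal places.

T = 240/365 years.
F/S = 2.48692/2.4755 = 1.0046132 = (growth of ZAR) / (growth of DKK).
The DKK side grows by e^(0.0672×240/365) = 1.0451771.
That pins the ZAR growth at 1.0499987.
r = ln(1.0499987)/(240/365) = 0.074200 → 7.42%.

7.42%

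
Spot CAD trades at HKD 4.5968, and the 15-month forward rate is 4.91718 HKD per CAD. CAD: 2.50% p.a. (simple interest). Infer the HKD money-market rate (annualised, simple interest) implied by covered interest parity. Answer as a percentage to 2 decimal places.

8.25%

T = 15/12 years.
F/S = 4.91718/4.5968 = 1.0696963 = (growth of HKD) / (growth of CAD).
The CAD side grows by 1 + 0.0250×15/12 = 1.031250.
Hence g_HKD = 1.1031243.
(1.1031243 − 1)/T = 0.082499, i.e. 8.25%.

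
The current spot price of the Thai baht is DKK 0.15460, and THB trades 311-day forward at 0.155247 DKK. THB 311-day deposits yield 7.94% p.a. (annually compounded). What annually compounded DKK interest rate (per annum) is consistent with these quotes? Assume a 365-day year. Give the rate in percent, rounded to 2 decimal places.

8.47%

T = 311/365 years.
F/S = 0.155247/0.1546 = 1.0041850 = (growth of DKK) / (growth of THB).
THB growth factor: (1 + 0.0794)^(311/365) = 1.0672674.
Hence g_DKK = 1.0717339.
r = 1.0717339^(365/311) − 1 = 0.084704 → 8.47%.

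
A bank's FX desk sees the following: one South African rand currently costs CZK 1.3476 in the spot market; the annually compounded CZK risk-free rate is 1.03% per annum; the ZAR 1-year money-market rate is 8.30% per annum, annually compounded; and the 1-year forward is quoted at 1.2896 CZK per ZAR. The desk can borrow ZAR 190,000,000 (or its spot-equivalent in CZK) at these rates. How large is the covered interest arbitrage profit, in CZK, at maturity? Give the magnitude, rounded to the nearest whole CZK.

T = 1 year.
Invest the ZAR and cover forward: 190,000,000 × 1.083000 × 1.2896 = CZK 265,360,992.00.
Convert at spot and invest in CZK: 190,000,000 × 1.3476 × 1.010300 = CZK 258,681,253.20.
The quoted forward overvalues ZAR, so borrow CZK, buy ZAR at spot, deposit the ZAR at 8.30%, and sell the proceeds forward at 1.2896.
The gap between the two covered legs is CZK 6,679,739.

CZK 6,679,739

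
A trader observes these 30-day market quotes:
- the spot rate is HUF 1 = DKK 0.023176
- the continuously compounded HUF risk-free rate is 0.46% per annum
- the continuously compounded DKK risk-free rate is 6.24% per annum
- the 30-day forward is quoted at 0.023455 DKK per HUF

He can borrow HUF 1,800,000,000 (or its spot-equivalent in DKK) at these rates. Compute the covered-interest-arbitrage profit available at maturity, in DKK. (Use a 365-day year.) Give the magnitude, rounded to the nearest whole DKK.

T = 30/365 years.
Invest the HUF and cover forward: 1,800,000,000 × 1.0003781537 × 0.023455 = DKK 42,234,965.27.
Convert at spot and invest in DKK: 1,800,000,000 × 0.023176 × 1.0051419418 = DKK 41,931,305.36.
The quoted forward overvalues HUF, so borrow DKK, buy HUF at spot, deposit the HUF at 0.46%, and sell the proceeds forward at 0.023455.
Arbitrage profit = |42,234,965.27 − 41,931,305.36| = DKK 303,660.

DKK 303,660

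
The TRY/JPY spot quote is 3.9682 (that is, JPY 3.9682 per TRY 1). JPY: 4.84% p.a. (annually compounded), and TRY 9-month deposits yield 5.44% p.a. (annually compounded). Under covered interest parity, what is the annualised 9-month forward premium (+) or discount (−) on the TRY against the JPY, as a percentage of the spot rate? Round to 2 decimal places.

T = 9/12 years.
F = S · g_JPY/g_TRY = 3.9682 × 1.0360847/1.0405287 = 3.9512522.
(F − S)/S ÷ T = (3.9512522 − 3.9682)/3.9682/(9/12) = -0.005695 → -0.57%.

-0.57%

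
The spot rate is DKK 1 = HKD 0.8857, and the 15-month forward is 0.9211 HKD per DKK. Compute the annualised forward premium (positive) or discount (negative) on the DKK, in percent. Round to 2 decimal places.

T = 15/12 years.
(F − S)/S = (0.9211 − 0.8857)/0.8857 = 0.0399684.
Per annum: 0.0399684 / (15/12) = 0.031975 = 3.20%.

+3.20%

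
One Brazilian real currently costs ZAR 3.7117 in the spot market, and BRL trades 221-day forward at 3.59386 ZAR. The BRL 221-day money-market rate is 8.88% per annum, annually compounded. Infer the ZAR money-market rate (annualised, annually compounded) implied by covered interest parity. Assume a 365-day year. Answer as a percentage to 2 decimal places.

3.23%

T = 221/365 years.
CIP gives F = S · g_ZAR/g_BRL, so g_ZAR/g_BRL = 3.59386/3.7117 = 0.9682517.
BRL growth factor: (1 + 0.0888)^(221/365) = 1.0528617.
That pins the ZAR growth at 1.0194351.
Annualise: 1.0194351^(365/221) − 1 = 0.032301 = 3.23%.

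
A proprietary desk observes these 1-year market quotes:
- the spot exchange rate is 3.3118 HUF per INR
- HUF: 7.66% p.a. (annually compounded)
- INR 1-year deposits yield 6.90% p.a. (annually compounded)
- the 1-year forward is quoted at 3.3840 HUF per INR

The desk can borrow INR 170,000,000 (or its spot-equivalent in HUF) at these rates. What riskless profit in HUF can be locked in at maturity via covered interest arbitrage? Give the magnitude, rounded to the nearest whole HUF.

T = 1 year.
Keep in INR, deliver into the forward: 170,000,000·1.069000·3.3840 = HUF 614,974,320.00.
Swap to HUF now, deposit: 170,000,000·3.3118·1.076600 = HUF 606,132,259.60.
The quoted forward overvalues INR, so borrow HUF, buy INR at spot, deposit the INR at 6.90%, and sell the proceeds forward at 3.3840.
The gap between the two covered legs is HUF 8,842,060.

HUF 8,842,060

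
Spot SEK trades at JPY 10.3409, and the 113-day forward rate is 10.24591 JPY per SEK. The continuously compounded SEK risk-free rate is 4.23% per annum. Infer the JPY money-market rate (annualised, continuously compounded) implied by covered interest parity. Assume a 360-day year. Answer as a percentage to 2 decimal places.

1.29%

T = 113/360 years.
CIP gives F = S · g_JPY/g_SEK, so g_JPY/g_SEK = 10.24591/10.3409 = 0.9908141.
The SEK side grows by e^(0.0423×113/360) = 1.013366.
That pins the JPY growth at 1.0040573.
r = ln(1.0040573)/(113/360) = 0.012900 → 1.29%.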